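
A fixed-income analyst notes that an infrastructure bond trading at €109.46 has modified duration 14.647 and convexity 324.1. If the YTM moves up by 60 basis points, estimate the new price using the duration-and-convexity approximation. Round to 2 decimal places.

Duration effect: -D_mod·Δy = -14.647 × (+0.006) = -0.087882
Convexity effect: ½·C·(Δy)² = 0.5 × 324.1 × (0.006)² = +0.0058338
ΔP/P ≈ -0.087882 + 0.0058338 = -0.0820482
New price ≈ 109.46 × (1 - 0.0820482) = 100.479004028.

€100.48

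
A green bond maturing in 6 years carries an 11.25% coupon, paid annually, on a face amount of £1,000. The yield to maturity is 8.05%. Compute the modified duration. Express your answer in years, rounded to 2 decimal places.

Periodic yield y = 0.0805. First find Macaulay duration:
  t   CF        PV=CF/(1+0.0805)^t    t·PV
  1       112.50       104.1185       104.1185
  2       112.50        96.3614       192.7227
  3       112.50        89.1822       267.5466
  4       112.50        82.5379       330.1516
  5       112.50        76.3886       381.9431
  6     1,112.50       699.1195     4,194.7168
  Σ                  1,147.7080     5,471.1993
P = 1,147.7080; Macaulay duration = 5,471.1993 / 1,147.7080 = 4.76707 years.
Modified duration = D_Mac / (1 + y) = 4.76707 / 1.0805 = 4.41191 years.

4.41 years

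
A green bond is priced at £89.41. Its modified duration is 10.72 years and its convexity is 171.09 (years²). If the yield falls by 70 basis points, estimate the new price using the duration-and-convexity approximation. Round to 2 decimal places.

£96.49

Duration effect: -D_mod·Δy = -10.72 × (-0.007) = +0.075040
Convexity effect: ½·C·(Δy)² = 0.5 × 171.09 × (-0.007)² = +0.004191705
ΔP/P ≈ +0.075040 + 0.004191705 = +0.079231705
New price ≈ 89.41 × (1 + 0.079231705) = 96.49410674405.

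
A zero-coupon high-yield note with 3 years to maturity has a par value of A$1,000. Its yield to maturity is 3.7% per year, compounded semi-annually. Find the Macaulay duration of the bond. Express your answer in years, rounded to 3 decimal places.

3.000 years

A zero-coupon bond has a single cash flow at maturity, so its Macaulay duration equals its maturity: 3 years.
(Equivalently: 6 semi-annual periods ÷ 2 = 3 years.)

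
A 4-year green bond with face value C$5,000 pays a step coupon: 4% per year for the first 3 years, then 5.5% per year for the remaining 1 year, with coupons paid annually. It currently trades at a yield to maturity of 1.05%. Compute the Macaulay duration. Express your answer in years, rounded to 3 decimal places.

3.791 years

Periodic yield y = 0.0105. Discount each cash flow and weight by its year:
  t   CF        PV=CF/(1+0.0105)^t    t·PV
  1       200.00       197.9218       197.9218
  2       200.00       195.8652       391.7305
  3       200.00       193.8300       581.4901
  4     5,275.00     5,059.1458    20,236.5831
  Σ                  5,646.7628    21,407.7254
Price P = Σ PV = 5,646.7628.
Macaulay duration = Σ(t·PV) / P = 21,407.7254 / 5,646.7628 = 3.79115 years.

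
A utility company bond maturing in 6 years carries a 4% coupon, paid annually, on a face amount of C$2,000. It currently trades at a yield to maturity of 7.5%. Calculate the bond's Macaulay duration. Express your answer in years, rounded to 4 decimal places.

5.3911 years

Periodic yield y = 0.075. Discount each cash flow and weight by its year:
  t   CF        PV=CF/(1+0.075)^t    t·PV
  1        80.00        74.4186        74.4186
  2        80.00        69.2266       138.4532
  3        80.00        64.3968       193.1905
  4        80.00        59.9040       239.6162
  5        80.00        55.7247       278.6235
  6     2,080.00     1,347.7600     8,086.5598
  Σ                  1,671.4308     9,010.8617
Price P = Σ PV = 1,671.4308.
Macaulay duration = Σ(t·PV) / P = 9,010.8617 / 1,671.4308 = 5.39111 years.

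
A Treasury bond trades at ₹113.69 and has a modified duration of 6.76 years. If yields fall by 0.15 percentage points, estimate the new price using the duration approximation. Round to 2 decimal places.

₹114.84

Duration approximation: ΔP/P ≈ -D_mod · Δy = -6.76 × (-0.0015) = +0.010140.
New price ≈ 113.69 × (1 + 0.010140) = 114.8428166.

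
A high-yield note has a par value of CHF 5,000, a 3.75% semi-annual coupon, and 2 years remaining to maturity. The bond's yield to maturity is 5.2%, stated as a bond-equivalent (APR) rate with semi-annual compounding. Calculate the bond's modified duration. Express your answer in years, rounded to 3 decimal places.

Periodic yield y = 0.026. First find Macaulay duration:
  t   CF        PV=CF/(1+0.026)^t    t·PV
  1        93.75        91.3743        91.3743
  2        93.75        89.0587       178.1175
  3        93.75        86.8019       260.4057
  4     5,093.75     4,596.7214    18,386.8856
  Σ                  4,863.9563    18,916.7830
P = 4,863.9563; Macaulay duration = 18,916.7830 / 4,863.9563 = 3.88918 half-year periods = 1.94459 years.
Modified duration = D_Mac / (1 + y) = 1.94459 / 1.026 = 1.89531 years.

1.895 years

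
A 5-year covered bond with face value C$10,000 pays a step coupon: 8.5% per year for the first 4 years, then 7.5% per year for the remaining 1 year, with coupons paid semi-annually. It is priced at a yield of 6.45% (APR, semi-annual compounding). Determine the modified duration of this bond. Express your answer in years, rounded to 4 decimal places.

4.0794 years

Periodic yield y = 0.03225. First find Macaulay duration:
  t   CF        PV=CF/(1+0.03225)^t    t·PV
  1       425.00       411.7220       411.7220
  2       425.00       398.8588       797.7175
  3       425.00       386.3975     1,159.1924
  4       425.00       374.3255     1,497.3018
  5       425.00       362.6306     1,813.1531
  6       425.00       351.3012     2,107.8069
  7       425.00       340.3257     2,382.2796
  8       425.00       329.6931     2,637.5444
  9       375.00       281.8170     2,536.3533
  10   10,375.00     7,553.3427    75,533.4271
  Σ                 10,790.4139    90,876.4982
P = 10,790.4139; Macaulay duration = 90,876.4982 / 10,790.4139 = 8.42197 half-year periods = 4.21098 years.
Modified duration = D_Mac / (1 + y) = 4.21098 / 1.03225 = 4.07942 years.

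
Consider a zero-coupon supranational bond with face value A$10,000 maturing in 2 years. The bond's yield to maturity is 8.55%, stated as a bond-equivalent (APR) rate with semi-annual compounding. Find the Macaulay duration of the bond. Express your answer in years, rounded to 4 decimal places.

A zero-coupon bond has a single cash flow at maturity, so its Macaulay duration equals its maturity: 2 years.
(Equivalently: 4 semi-annual periods ÷ 2 = 2 years.)

2.0000 years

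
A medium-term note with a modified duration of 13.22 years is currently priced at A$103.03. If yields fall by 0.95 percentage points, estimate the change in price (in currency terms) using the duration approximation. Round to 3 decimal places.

Duration approximation: ΔP/P ≈ -D_mod · Δy = -13.22 × (-0.0095) = +0.125590.
ΔP ≈ 103.03 × (+0.125590) = +12.9395377.

+A$12.940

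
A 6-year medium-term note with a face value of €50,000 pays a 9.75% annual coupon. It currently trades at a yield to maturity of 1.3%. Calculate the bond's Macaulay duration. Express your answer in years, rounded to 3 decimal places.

Periodic yield y = 0.013. Discount each cash flow and weight by its year:
  t   CF        PV=CF/(1+0.013)^t    t·PV
  1     4,875.00     4,812.4383     4,812.4383
  2     4,875.00     4,750.6795     9,501.3589
  3     4,875.00     4,689.7132    14,069.1396
  4     4,875.00     4,629.5293    18,518.1173
  5     4,875.00     4,570.1178    22,850.5889
  6    54,875.00    50,782.9425   304,697.6547
  Σ                 74,235.4205   374,449.2978
Price P = Σ PV = 74,235.4205.
Macaulay duration = Σ(t·PV) / P = 374,449.2978 / 74,235.4205 = 5.04408 years.

5.044 years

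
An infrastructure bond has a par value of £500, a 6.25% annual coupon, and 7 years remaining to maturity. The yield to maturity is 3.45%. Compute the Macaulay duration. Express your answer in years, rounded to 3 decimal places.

5.975 years

Periodic yield y = 0.0345. Discount each cash flow and weight by its year:
  t   CF        PV=CF/(1+0.0345)^t    t·PV
  1        31.25        30.2078        30.2078
  2        31.25        29.2004        58.4008
  3        31.25        28.2266        84.6798
  4        31.25        27.2853       109.1410
  5        31.25        26.3753       131.8765
  6        31.25        25.4957       152.9742
  7       531.25       418.9725     2,932.8072
  Σ                    585.7636     3,500.0875
Price P = Σ PV = 585.7636.
Macaulay duration = Σ(t·PV) / P = 3,500.0875 / 585.7636 = 5.97526 years.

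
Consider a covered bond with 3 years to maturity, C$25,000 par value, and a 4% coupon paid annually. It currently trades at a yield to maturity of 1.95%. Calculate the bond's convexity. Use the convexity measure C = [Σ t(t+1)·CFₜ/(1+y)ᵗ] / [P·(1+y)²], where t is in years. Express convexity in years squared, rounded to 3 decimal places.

10.979

With y = 0.0195:
  t   CF        PV=CF/(1+0.0195)^t    t·PV        t(t+1)·PV
  1     1,000.00       980.8730       980.8730       1,961.7460
  2     1,000.00       962.1118     1,924.2236       5,772.6708
  3    26,000.00    24,536.4460    73,609.3381     294,437.3523
  Σ                 26,479.4308    76,514.4346     302,171.7690
P = 26,479.4308.
Convexity = Σ t(t+1)·PV / [P·(1+y)²] = 302,171.7690 / (26,479.4308 × 1.039380) = 10.97920.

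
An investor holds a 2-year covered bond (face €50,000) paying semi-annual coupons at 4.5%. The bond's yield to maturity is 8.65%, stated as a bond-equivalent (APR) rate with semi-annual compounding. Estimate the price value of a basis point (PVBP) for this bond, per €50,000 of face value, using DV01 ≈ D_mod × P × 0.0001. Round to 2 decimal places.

Periodic yield y = 0.04325.
  t   CF        PV=CF/(1+0.04325)^t    t·PV
  1     1,125.00     1,078.3609     1,078.3609
  2     1,125.00     1,033.6553     2,067.3106
  3     1,125.00       990.8031     2,972.4092
  4    51,125.00    43,159.8322   172,639.3288
  Σ                 46,262.6515   178,757.4095
P = 46,262.6515; D_Mac = 3.86397 half-year periods = 1.93198 yrs; D_mod = 1.85189 yrs.
DV01 ≈ 1.85189 × 46,262.6515 × 0.0001 = 8.567333.

€8.57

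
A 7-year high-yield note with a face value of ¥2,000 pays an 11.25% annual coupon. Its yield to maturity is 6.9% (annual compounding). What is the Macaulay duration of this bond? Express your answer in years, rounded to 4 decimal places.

5.3914 years

Periodic yield y = 0.069. Discount each cash flow and weight by its year:
  t   CF        PV=CF/(1+0.069)^t    t·PV
  1       225.00       210.4771       210.4771
  2       225.00       196.8916       393.7831
  3       225.00       184.1829       552.5488
  4       225.00       172.2946       689.1784
  5       225.00       161.1736       805.8682
  6       225.00       150.7705       904.6228
  7     2,225.00     1,394.7169     9,763.0186
  Σ                  2,470.5072    13,319.4971
Price P = Σ PV = 2,470.5072.
Macaulay duration = Σ(t·PV) / P = 13,319.4971 / 2,470.5072 = 5.39140 years.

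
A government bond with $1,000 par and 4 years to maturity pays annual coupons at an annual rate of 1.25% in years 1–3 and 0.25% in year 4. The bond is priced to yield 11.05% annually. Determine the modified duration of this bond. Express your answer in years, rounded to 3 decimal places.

3.520 years

Periodic yield y = 0.1105. First find Macaulay duration:
  t   CF        PV=CF/(1+0.1105)^t    t·PV
  1        12.50        11.2562        11.2562
  2        12.50        10.1361        20.2723
  3        12.50         9.1276        27.3827
  4     1,002.50       659.1893     2,636.7571
  Σ                    689.7092     2,695.6682
P = 689.7092; Macaulay duration = 2,695.6682 / 689.7092 = 3.90841 years.
Modified duration = D_Mac / (1 + y) = 3.90841 / 1.1105 = 3.51951 years.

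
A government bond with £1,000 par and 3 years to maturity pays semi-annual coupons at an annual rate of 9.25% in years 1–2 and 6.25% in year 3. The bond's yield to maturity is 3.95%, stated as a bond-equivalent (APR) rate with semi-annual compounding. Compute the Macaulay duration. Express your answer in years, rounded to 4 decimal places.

Periodic yield y = 0.01975. Discount each cash flow and weight by its period:
  t   CF        PV=CF/(1+0.01975)^t    t·PV
  1        46.25        45.3543        45.3543
  2        46.25        44.4759        88.9517
  3        46.25        43.6145       130.8434
  4        46.25        42.7698       171.0791
  5        31.25        28.3388       141.6940
  6     1,031.25       917.0683     5,502.4097
  Σ                  1,121.6214     6,080.3322
Price P = Σ PV = 1,121.6214.
Macaulay duration = Σ(t·PV) / P = 6,080.3322 / 1,121.6214 = 5.42102 half-year periods.
In years: 5.42102 / 2 = 2.71051 years.

2.7105 years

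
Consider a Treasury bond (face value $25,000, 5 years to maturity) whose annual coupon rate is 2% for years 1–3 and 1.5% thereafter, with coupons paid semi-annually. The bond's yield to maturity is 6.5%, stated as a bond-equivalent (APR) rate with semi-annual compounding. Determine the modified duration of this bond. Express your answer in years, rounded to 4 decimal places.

4.6077 years

Periodic yield y = 0.0325. First find Macaulay duration:
  t   CF        PV=CF/(1+0.0325)^t    t·PV
  1       250.00       242.1308       242.1308
  2       250.00       234.5092       469.0184
  3       250.00       227.1276       681.3827
  4       250.00       219.9783       879.9130
  5       250.00       213.0540     1,065.2700
  6       250.00       206.3477     1,238.0862
  7       187.50       149.8894     1,049.2256
  8       187.50       145.1713     1,161.3705
  9       187.50       140.6018     1,265.4158
  10   25,187.50    18,292.9800   182,929.8003
  Σ                 20,071.7899   190,981.6133
P = 20,071.7899; Macaulay duration = 190,981.6133 / 20,071.7899 = 9.51493 half-year periods = 4.75746 years.
Modified duration = D_Mac / (1 + y) = 4.75746 / 1.0325 = 4.60771 years.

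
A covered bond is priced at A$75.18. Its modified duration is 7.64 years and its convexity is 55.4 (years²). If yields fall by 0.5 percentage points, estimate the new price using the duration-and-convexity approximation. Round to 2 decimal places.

Duration effect: -D_mod·Δy = -7.64 × (-0.005) = +0.038200
Convexity effect: ½·C·(Δy)² = 0.5 × 55.4 × (-0.005)² = +0.0006925
ΔP/P ≈ +0.038200 + 0.0006925 = +0.0388925
New price ≈ 75.18 × (1 + 0.0388925) = 78.10393815.

A$78.10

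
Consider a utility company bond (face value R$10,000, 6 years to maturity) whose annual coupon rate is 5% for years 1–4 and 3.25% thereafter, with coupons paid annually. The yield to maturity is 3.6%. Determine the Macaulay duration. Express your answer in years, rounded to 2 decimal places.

Periodic yield y = 0.036. Discount each cash flow and weight by its year:
  t   CF        PV=CF/(1+0.036)^t    t·PV
  1       500.00       482.6255       482.6255
  2       500.00       465.8547       931.7094
  3       500.00       449.6667     1,349.0001
  4       500.00       434.0412     1,736.1649
  5       325.00       272.3232     1,361.6158
  6    10,325.00     8,350.8662    50,105.1975
  Σ                 10,455.3775    55,966.3133
Price P = Σ PV = 10,455.3775.
Macaulay duration = Σ(t·PV) / P = 55,966.3133 / 10,455.3775 = 5.35287 years.

5.35 years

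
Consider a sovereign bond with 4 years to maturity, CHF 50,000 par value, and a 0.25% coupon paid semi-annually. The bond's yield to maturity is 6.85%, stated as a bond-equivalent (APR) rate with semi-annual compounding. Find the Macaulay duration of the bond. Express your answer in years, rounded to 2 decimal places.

Periodic yield y = 0.03425. Discount each cash flow and weight by its period:
  t   CF        PV=CF/(1+0.03425)^t    t·PV
  1        62.50        60.4303        60.4303
  2        62.50        58.4291       116.8581
  3        62.50        56.4941       169.4824
  4        62.50        54.6233       218.4932
  5        62.50        52.8144       264.0720
  6        62.50        51.0654       306.3925
  7        62.50        49.3743       345.6204
  8    50,062.50    38,239.1559   305,913.2471
  Σ                 38,622.3868   307,394.5960
Price P = Σ PV = 38,622.3868.
Macaulay duration = Σ(t·PV) / P = 307,394.5960 / 38,622.3868 = 7.95897 half-year periods.
In years: 7.95897 / 2 = 3.97949 years.

3.98 years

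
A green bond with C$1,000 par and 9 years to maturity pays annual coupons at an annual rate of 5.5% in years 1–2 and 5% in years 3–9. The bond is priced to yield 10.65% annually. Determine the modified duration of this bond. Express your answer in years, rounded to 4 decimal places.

Periodic yield y = 0.1065. First find Macaulay duration:
  t   CF        PV=CF/(1+0.1065)^t    t·PV
  1        55.00        49.7063        49.7063
  2        55.00        44.9221        89.8442
  3        50.00        36.9076       110.7228
  4        50.00        33.3553       133.4210
  5        50.00        30.1448       150.7242
  6        50.00        27.2434       163.4605
  7        50.00        24.6212       172.3487
  8        50.00        22.2515       178.0117
  9     1,050.00       422.3053     3,800.7477
  Σ                    691.4575     4,848.9871
P = 691.4575; Macaulay duration = 4,848.9871 / 691.4575 = 7.01270 years.
Modified duration = D_Mac / (1 + y) = 7.01270 / 1.1065 = 6.33774 years.

6.3377 years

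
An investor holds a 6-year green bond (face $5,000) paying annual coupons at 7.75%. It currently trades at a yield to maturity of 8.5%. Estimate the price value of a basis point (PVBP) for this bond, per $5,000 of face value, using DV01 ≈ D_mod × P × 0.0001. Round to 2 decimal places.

$2.23

Periodic yield y = 0.085.
  t   CF        PV=CF/(1+0.085)^t    t·PV
  1       387.50       357.1429       357.1429
  2       387.50       329.1639       658.3278
  3       387.50       303.3769       910.1307
  4       387.50       279.6100     1,118.4401
  5       387.50       257.7051     1,288.5255
  6     5,387.50     3,302.2417    19,813.4501
  Σ                  4,829.2405    24,146.0171
P = 4,829.2405; D_Mac = 4.99996 yrs; D_mod = 4.60826 yrs.
DV01 ≈ 4.60826 × 4,829.2405 × 0.0001 = 2.225439.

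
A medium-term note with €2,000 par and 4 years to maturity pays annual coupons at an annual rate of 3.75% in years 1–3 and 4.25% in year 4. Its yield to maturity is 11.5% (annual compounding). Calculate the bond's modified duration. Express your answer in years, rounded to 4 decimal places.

3.3668 years

Periodic yield y = 0.115. First find Macaulay duration:
  t   CF        PV=CF/(1+0.115)^t    t·PV
  1        75.00        67.2646        67.2646
  2        75.00        60.3270       120.6539
  3        75.00        54.1049       162.3147
  4     2,085.00     1,348.9834     5,395.9334
  Σ                  1,530.6798     5,746.1666
P = 1,530.6798; Macaulay duration = 5,746.1666 / 1,530.6798 = 3.75400 years.
Modified duration = D_Mac / (1 + y) = 3.75400 / 1.115 = 3.36681 years.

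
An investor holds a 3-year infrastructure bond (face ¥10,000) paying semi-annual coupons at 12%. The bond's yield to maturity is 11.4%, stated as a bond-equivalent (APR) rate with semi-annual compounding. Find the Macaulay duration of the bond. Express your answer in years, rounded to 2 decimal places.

Periodic yield y = 0.057. Discount each cash flow and weight by its period:
  t   CF        PV=CF/(1+0.057)^t    t·PV
  1       600.00       567.6443       567.6443
  2       600.00       537.0334     1,074.0667
  3       600.00       508.0732     1,524.2196
  4       600.00       480.6747     1,922.6990
  5       600.00       454.7538     2,273.7689
  6    10,600.00     7,600.7411    45,604.4468
  Σ                 10,148.9205    52,966.8453
Price P = Σ PV = 10,148.9205.
Macaulay duration = Σ(t·PV) / P = 52,966.8453 / 10,148.9205 = 5.21896 half-year periods.
In years: 5.21896 / 2 = 2.60948 years.

2.61 years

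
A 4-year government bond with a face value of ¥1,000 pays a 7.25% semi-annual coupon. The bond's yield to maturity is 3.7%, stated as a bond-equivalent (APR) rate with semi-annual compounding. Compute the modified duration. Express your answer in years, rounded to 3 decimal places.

3.510 years

Periodic yield y = 0.0185. First find Macaulay duration:
  t   CF        PV=CF/(1+0.0185)^t    t·PV
  1        36.25        35.5916        35.5916
  2        36.25        34.9451        69.8901
  3        36.25        34.3103       102.9310
  4        36.25        33.6871       134.7485
  5        36.25        33.0752       165.3761
  6        36.25        32.4745       194.8467
  7        36.25        31.8846       223.1921
  8     1,036.25       894.9036     7,159.2292
  Σ                  1,130.8720     8,085.8053
P = 1,130.8720; Macaulay duration = 8,085.8053 / 1,130.8720 = 7.15006 half-year periods = 3.57503 years.
Modified duration = D_Mac / (1 + y) = 3.57503 / 1.0185 = 3.51009 years.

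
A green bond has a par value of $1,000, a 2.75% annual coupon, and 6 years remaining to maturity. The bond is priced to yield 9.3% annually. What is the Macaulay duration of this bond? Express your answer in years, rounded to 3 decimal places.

5.524 years

Periodic yield y = 0.093. Discount each cash flow and weight by its year:
  t   CF        PV=CF/(1+0.093)^t    t·PV
  1        27.50        25.1601        25.1601
  2        27.50        23.0193        46.0386
  3        27.50        21.0607        63.1820
  4        27.50        19.2687        77.0747
  5        27.50        17.6292        88.1459
  6     1,027.50       602.6440     3,615.8642
  Σ                    708.7820     3,915.4655
Price P = Σ PV = 708.7820.
Macaulay duration = Σ(t·PV) / P = 3,915.4655 / 708.7820 = 5.52422 years.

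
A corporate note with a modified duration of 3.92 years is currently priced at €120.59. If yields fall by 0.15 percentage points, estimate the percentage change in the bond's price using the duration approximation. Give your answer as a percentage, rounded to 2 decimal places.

+0.59%

Duration approximation: ΔP/P ≈ -D_mod · Δy = -3.92 × (-0.0015) = +0.005880.
As a percentage: +0.5880%.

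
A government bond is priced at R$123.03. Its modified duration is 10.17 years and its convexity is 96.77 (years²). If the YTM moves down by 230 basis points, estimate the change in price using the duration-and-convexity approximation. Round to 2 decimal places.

+R$31.93

Duration effect: -D_mod·Δy = -10.17 × (-0.023) = +0.233910
Convexity effect: ½·C·(Δy)² = 0.5 × 96.77 × (-0.023)² = +0.025595665
ΔP/P ≈ +0.233910 + 0.025595665 = +0.259505665
ΔP ≈ 123.03 × (+0.259505665) = +31.92698196495.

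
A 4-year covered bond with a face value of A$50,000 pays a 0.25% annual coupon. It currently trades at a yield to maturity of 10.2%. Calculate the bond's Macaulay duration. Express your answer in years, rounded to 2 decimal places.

Periodic yield y = 0.102. Discount each cash flow and weight by its year:
  t   CF        PV=CF/(1+0.102)^t    t·PV
  1       125.00       113.4301       113.4301
  2       125.00       102.9311       205.8623
  3       125.00        93.4039       280.2118
  4    50,125.00    33,988.1877   135,952.7507
  Σ                 34,297.9529   136,552.2549
Price P = Σ PV = 34,297.9529.
Macaulay duration = Σ(t·PV) / P = 136,552.2549 / 34,297.9529 = 3.98135 years.

3.98 years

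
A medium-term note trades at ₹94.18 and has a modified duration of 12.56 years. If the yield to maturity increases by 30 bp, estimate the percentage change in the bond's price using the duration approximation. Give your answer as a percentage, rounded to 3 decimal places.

Duration approximation: ΔP/P ≈ -D_mod · Δy = -12.56 × (+0.003) = -0.037680.
As a percentage: -3.7680%.

-3.768%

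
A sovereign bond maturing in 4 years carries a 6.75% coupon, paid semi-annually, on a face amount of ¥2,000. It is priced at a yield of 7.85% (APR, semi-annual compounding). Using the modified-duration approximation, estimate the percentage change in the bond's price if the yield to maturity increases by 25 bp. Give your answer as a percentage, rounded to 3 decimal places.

Periodic yield y = 0.03925. Modified duration first:
  t   CF        PV=CF/(1+0.03925)^t    t·PV
  1        67.50        64.9507        64.9507
  2        67.50        62.4977       124.9953
  3        67.50        60.1373       180.4118
  4        67.50        57.8660       231.4641
  5        67.50        55.6806       278.4028
  6        67.50        53.5776       321.4658
  7        67.50        51.5541       360.8790
  8     2,067.50     1,519.4459    12,155.5675
  Σ                  1,925.7099    13,718.1370
P = 1,925.7099; D_Mac = 7.12368 half-year periods = 3.56184 yrs; D_mod = 3.56184/(1+0.03925) = 3.42732 yrs.
ΔP/P ≈ -D_mod · Δy = -3.42732 × (+0.0025) = -0.008568 = -0.8568%.

-0.857%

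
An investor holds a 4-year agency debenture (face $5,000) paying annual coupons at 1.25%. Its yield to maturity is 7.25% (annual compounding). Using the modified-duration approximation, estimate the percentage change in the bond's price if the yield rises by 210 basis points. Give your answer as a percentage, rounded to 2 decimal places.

Periodic yield y = 0.0725. Modified duration first:
  t   CF        PV=CF/(1+0.0725)^t    t·PV
  1        62.50        58.2751        58.2751
  2        62.50        54.3357       108.6714
  3        62.50        50.6627       151.9880
  4     5,062.50     3,826.2719    15,305.0878
  Σ                  3,989.5454    15,624.0223
P = 3,989.5454; D_Mac = 3.91624 yrs; D_mod = 3.91624/(1+0.0725) = 3.65151 yrs.
ΔP/P ≈ -D_mod · Δy = -3.65151 × (+0.021) = -0.076682 = -7.6682%.

-7.67%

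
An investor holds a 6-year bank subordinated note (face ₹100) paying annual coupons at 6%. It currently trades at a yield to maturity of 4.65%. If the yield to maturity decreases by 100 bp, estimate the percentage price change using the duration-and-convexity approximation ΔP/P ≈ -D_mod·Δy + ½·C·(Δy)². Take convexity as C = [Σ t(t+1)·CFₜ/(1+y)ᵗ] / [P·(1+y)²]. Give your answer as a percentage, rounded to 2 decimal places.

With y = 0.0465:
  t   CF        PV=CF/(1+0.0465)^t    t·PV        t(t+1)·PV
  1         6.00         5.7334         5.7334          11.4668
  2         6.00         5.4786        10.9573          32.8718
  3         6.00         5.2352        15.7056          62.8224
  4         6.00         5.0026        20.0103         100.0517
  5         6.00         4.7803        23.9015         143.4090
  6       106.00        80.6994       484.1966       3,389.3761
  Σ                    106.9296       560.5047       3,739.9978
P = 106.9296; D_Mac = 5.24181 yrs; D_mod = 5.00890 yrs; C = 31.93707.
Duration effect: -5.00890 × (-0.01) = +0.050089
Convexity effect: 0.5 × 31.93707 × (-0.01)² = +0.0015969
ΔP/P ≈ +0.050089 + 0.0015969 = +0.051686 = +5.1686%.

+5.17%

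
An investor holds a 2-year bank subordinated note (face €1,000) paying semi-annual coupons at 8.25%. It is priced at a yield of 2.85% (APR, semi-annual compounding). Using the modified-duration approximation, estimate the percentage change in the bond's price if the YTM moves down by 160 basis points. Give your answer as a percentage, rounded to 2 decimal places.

Periodic yield y = 0.01425. Modified duration first:
  t   CF        PV=CF/(1+0.01425)^t    t·PV
  1        41.25        40.6704        40.6704
  2        41.25        40.0990        80.1981
  3        41.25        39.5357       118.6070
  4     1,041.25       983.9543     3,935.8174
  Σ                  1,104.2595     4,175.2929
P = 1,104.2595; D_Mac = 3.78108 half-year periods = 1.89054 yrs; D_mod = 1.89054/(1+0.01425) = 1.86398 yrs.
ΔP/P ≈ -D_mod · Δy = -1.86398 × (-0.016) = +0.029824 = +2.9824%.

+2.98%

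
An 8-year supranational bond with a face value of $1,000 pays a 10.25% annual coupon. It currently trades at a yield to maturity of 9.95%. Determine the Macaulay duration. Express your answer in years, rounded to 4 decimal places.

5.8469 years

Periodic yield y = 0.0995. Discount each cash flow and weight by its year:
  t   CF        PV=CF/(1+0.0995)^t    t·PV
  1       102.50        93.2242        93.2242
  2       102.50        84.7878       169.5756
  3       102.50        77.1149       231.3446
  4       102.50        70.1363       280.5453
  5       102.50        63.7893       318.9464
  6       102.50        58.0166       348.0998
  7       102.50        52.7664       369.3646
  8     1,102.50       516.1985     4,129.5879
  Σ                  1,016.0340     5,940.6883
Price P = Σ PV = 1,016.0340.
Macaulay duration = Σ(t·PV) / P = 5,940.6883 / 1,016.0340 = 5.84694 years.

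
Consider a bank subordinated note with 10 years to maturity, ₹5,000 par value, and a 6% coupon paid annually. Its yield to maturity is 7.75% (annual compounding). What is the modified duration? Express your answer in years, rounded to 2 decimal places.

Periodic yield y = 0.0775. First find Macaulay duration:
  t   CF        PV=CF/(1+0.0775)^t    t·PV
  1       300.00       278.4223       278.4223
  2       300.00       258.3965       516.7931
  3       300.00       239.8112       719.4335
  4       300.00       222.5626       890.2503
  5       300.00       206.5546     1,032.7730
  6       300.00       191.6980     1,150.1880
  7       300.00       177.9100     1,245.3698
  8       300.00       165.1137     1,320.9093
  9       300.00       153.2377     1,379.1397
  10    5,300.00     2,512.4827    25,124.8271
  Σ                  4,406.1893    33,658.1061
P = 4,406.1893; Macaulay duration = 33,658.1061 / 4,406.1893 = 7.63882 years.
Modified duration = D_Mac / (1 + y) = 7.63882 / 1.0775 = 7.08940 years.

7.09 years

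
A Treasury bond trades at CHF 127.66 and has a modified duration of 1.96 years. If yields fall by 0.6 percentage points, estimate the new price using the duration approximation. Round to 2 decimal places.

CHF 129.16

Duration approximation: ΔP/P ≈ -D_mod · Δy = -1.96 × (-0.006) = +0.011760.
New price ≈ 127.66 × (1 + 0.011760) = 129.1612816.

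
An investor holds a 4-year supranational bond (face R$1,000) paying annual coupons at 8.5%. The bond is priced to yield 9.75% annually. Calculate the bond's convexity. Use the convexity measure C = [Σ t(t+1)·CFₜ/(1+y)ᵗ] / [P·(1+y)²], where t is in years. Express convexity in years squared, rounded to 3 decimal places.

14.100

With y = 0.0975:
  t   CF        PV=CF/(1+0.0975)^t    t·PV        t(t+1)·PV
  1        85.00        77.4487        77.4487         154.8975
  2        85.00        70.5683       141.1367         423.4100
  3        85.00        64.2992       192.8975         771.5900
  4     1,085.00       747.8450     2,991.3802      14,956.9010
  Σ                    960.1613     3,402.8631      16,306.7985
P = 960.1613.
Convexity = Σ t(t+1)·PV / [P·(1+y)²] = 16,306.7985 / (960.1613 × 1.204506) = 14.09988.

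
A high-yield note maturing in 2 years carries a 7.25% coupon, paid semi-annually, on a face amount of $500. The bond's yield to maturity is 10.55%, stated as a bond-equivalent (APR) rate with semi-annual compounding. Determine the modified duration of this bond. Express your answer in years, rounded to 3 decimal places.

Periodic yield y = 0.05275. First find Macaulay duration:
  t   CF        PV=CF/(1+0.05275)^t    t·PV
  1       18.125        17.2168        17.2168
  2       18.125        16.3541        32.7083
  3       18.125        15.5347        46.6040
  4      518.125       421.8262     1,687.3048
  Σ                    470.9318     1,783.8339
P = 470.9318; Macaulay duration = 1,783.8339 / 470.9318 = 3.78788 half-year periods = 1.89394 years.
Modified duration = D_Mac / (1 + y) = 1.89394 / 1.05275 = 1.79904 years.

1.799 years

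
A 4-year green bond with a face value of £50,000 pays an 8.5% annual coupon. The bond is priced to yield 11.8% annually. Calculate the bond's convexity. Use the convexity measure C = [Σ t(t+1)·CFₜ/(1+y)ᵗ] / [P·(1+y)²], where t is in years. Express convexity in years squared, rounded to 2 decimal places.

13.50

With y = 0.118:
  t   CF        PV=CF/(1+0.118)^t    t·PV        t(t+1)·PV
  1     4,250.00     3,801.4311     3,801.4311       7,602.8623
  2     4,250.00     3,400.2067     6,800.4135      20,401.2404
  3     4,250.00     3,041.3298     9,123.9894      36,495.9578
  4    54,250.00    34,724.2223   138,896.8893     694,484.4467
  Σ                 44,967.1900   158,622.7234     758,984.5072
P = 44,967.1900.
Convexity = Σ t(t+1)·PV / [P·(1+y)²] = 758,984.5072 / (44,967.1900 × 1.249924) = 13.50372.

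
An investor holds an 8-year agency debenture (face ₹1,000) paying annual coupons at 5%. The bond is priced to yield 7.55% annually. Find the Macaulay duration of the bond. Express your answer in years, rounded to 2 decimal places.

Periodic yield y = 0.0755. Discount each cash flow and weight by its year:
  t   CF        PV=CF/(1+0.0755)^t    t·PV
  1        50.00        46.4900        46.4900
  2        50.00        43.2264        86.4528
  3        50.00        40.1919       120.5758
  4        50.00        37.3705       149.4818
  5        50.00        34.7470       173.7352
  6        50.00        32.3078       193.8469
  7        50.00        30.0398       210.2786
  8     1,050.00       586.5513     4,692.4102
  Σ                    850.9247     5,673.2713
Price P = Σ PV = 850.9247.
Macaulay duration = Σ(t·PV) / P = 5,673.2713 / 850.9247 = 6.66718 years.

6.67 years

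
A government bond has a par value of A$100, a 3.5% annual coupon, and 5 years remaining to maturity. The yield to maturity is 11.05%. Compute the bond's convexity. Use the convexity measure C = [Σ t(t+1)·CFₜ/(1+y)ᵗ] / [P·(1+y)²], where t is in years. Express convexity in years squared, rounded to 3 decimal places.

21.793

With y = 0.1105:
  t   CF        PV=CF/(1+0.1105)^t    t·PV        t(t+1)·PV
  1         3.50         3.1517         3.1517           6.3035
  2         3.50         2.8381         5.6762          17.0287
  3         3.50         2.5557         7.6671          30.6686
  4         3.50         2.3014         9.2056          46.0282
  5       103.50        61.2841       306.4203       1,838.5218
  Σ                     72.1310       332.1211       1,938.5508
P = 72.1310.
Convexity = Σ t(t+1)·PV / [P·(1+y)²] = 1,938.5508 / (72.1310 × 1.233210) = 21.79304.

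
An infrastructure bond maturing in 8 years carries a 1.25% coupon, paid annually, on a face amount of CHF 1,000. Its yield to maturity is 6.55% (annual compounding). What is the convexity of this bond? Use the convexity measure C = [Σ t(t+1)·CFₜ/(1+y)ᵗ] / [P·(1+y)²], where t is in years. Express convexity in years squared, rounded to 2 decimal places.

58.95

With y = 0.0655:
  t   CF        PV=CF/(1+0.0655)^t    t·PV        t(t+1)·PV
  1        12.50        11.7316        11.7316          23.4632
  2        12.50        11.0104        22.0208          66.0624
  3        12.50        10.3336        31.0007         124.0026
  4        12.50         9.6983        38.7933         193.9663
  5        12.50         9.1021        45.5106         273.0637
  6        12.50         8.5426        51.2555         358.7886
  7        12.50         8.0174        56.1221         448.9768
  8     1,012.50       609.4911     4,875.9292      43,883.3624
  Σ                    677.9271     5,132.3637      45,371.6858
P = 677.9271.
Convexity = Σ t(t+1)·PV / [P·(1+y)²] = 45,371.6858 / (677.9271 × 1.135290) = 58.95152.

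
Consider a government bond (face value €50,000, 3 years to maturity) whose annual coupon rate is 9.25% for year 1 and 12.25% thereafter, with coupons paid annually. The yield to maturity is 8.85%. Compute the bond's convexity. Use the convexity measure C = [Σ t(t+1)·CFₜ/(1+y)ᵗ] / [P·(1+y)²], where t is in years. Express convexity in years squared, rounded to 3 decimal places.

8.956

With y = 0.0885:
  t   CF        PV=CF/(1+0.0885)^t    t·PV        t(t+1)·PV
  1     4,625.00     4,248.9665     4,248.9665       8,497.9329
  2     6,125.00     5,169.5082    10,339.0163      31,017.0490
  3    56,125.00    43,518.2130   130,554.6391     522,218.5564
  Σ                 52,936.6877   145,142.6219     561,733.5384
P = 52,936.6877.
Convexity = Σ t(t+1)·PV / [P·(1+y)²] = 561,733.5384 / (52,936.6877 × 1.184832) = 8.95605.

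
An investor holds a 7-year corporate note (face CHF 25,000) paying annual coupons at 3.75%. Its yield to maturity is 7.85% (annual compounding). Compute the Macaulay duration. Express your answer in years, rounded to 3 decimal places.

6.175 years

Periodic yield y = 0.0785. Discount each cash flow and weight by its year:
  t   CF        PV=CF/(1+0.0785)^t    t·PV
  1       937.50       869.2629       869.2629
  2       937.50       805.9925     1,611.9849
  3       937.50       747.3273     2,241.9818
  4       937.50       692.9321     2,771.7284
  5       937.50       642.4961     3,212.4807
  6       937.50       595.7312     3,574.3875
  7    25,937.50    15,282.2418   106,975.6929
  Σ                 19,635.9839   121,257.5191
Price P = Σ PV = 19,635.9839.
Macaulay duration = Σ(t·PV) / P = 121,257.5191 / 19,635.9839 = 6.17527 years.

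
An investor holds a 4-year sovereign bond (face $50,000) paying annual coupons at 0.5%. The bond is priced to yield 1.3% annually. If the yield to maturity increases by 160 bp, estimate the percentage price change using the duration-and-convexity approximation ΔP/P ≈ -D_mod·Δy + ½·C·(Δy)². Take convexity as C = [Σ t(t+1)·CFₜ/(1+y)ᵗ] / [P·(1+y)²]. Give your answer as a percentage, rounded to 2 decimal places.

With y = 0.013:
  t   CF        PV=CF/(1+0.013)^t    t·PV        t(t+1)·PV
  1       250.00       246.7917       246.7917         493.5834
  2       250.00       243.6246       487.2492       1,461.7475
  3       250.00       240.4981       721.4943       2,885.9774
  4    50,250.00    47,719.7637   190,879.0549     954,395.2744
  Σ                 48,450.6781   192,334.5901     959,236.5827
P = 48,450.6781; D_Mac = 3.96970 yrs; D_mod = 3.91875 yrs; C = 19.29332.
Duration effect: -3.91875 × (+0.016) = -0.062700
Convexity effect: 0.5 × 19.29332 × (0.016)² = +0.0024695
ΔP/P ≈ -0.062700 + 0.0024695 = -0.060231 = -6.0231%.

-6.02%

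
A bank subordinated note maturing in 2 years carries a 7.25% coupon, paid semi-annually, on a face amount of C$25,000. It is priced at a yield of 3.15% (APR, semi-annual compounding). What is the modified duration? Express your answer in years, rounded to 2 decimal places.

Periodic yield y = 0.01575. First find Macaulay duration:
  t   CF        PV=CF/(1+0.01575)^t    t·PV
  1       906.25       892.1979       892.1979
  2       906.25       878.3637     1,756.7273
  3       906.25       864.7439     2,594.2318
  4    25,906.25    24,336.4501    97,345.8002
  Σ                 26,971.7555   102,588.9572
P = 26,971.7555; Macaulay duration = 102,588.9572 / 26,971.7555 = 3.80357 half-year periods = 1.90178 years.
Modified duration = D_Mac / (1 + y) = 1.90178 / 1.01575 = 1.87230 years.

1.87 years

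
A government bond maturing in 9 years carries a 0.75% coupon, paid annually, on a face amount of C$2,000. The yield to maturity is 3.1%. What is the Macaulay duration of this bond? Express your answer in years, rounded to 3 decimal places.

8.701 years

Periodic yield y = 0.031. Discount each cash flow and weight by its year:
  t   CF        PV=CF/(1+0.031)^t    t·PV
  1        15.00        14.5490        14.5490
  2        15.00        14.1115        28.2230
  3        15.00        13.6872        41.0617
  4        15.00        13.2757        53.1027
  5        15.00        12.8765        64.3825
  6        15.00        12.4893        74.9360
  7        15.00        12.1138        84.7966
  8        15.00        11.7496        93.9966
  9     2,015.00     1,530.9008    13,778.1076
  Σ                  1,635.7535    14,233.1557
Price P = Σ PV = 1,635.7535.
Macaulay duration = Σ(t·PV) / P = 14,233.1557 / 1,635.7535 = 8.70128 years.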